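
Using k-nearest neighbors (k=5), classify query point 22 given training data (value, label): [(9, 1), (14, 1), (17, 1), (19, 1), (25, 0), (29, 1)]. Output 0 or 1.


Distances from query 22:
Point 25 (class 0): distance = 3
Point 19 (class 1): distance = 3
Point 17 (class 1): distance = 5
Point 29 (class 1): distance = 7
Point 14 (class 1): distance = 8
K=5 nearest neighbors: classes = [0, 1, 1, 1, 1]
Votes for class 1: 4 / 5
Majority vote => class 1

1


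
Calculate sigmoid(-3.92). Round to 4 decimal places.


sigmoid(z) = 1 / (1 + exp(-z))
exp(-(-3.92)) = exp(3.92) = 50.4004
1 + 50.4004 = 51.4004
1 / 51.4004 = 0.0195

0.0195


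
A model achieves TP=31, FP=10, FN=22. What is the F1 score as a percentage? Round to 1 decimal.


Precision = TP / (TP + FP) = 31 / 41 = 0.7561
Recall = TP / (TP + FN) = 31 / 53 = 0.5849
F1 = 2 * P * R / (P + R)
= 2 * 0.7561 * 0.5849 / (0.7561 + 0.5849)
= 0.8845 / 1.341
= 0.6596
As percentage: 66.0%

66.0


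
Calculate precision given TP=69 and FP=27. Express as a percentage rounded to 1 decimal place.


Precision = TP / (TP + FP) * 100
= 69 / (69 + 27)
= 69 / 96
= 0.7188
= 71.9%

71.9


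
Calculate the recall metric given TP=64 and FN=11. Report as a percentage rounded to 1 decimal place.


Recall = TP / (TP + FN) * 100
= 64 / (64 + 11)
= 64 / 75
= 0.8533
= 85.3%

85.3


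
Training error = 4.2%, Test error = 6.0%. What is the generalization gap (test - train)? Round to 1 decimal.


Generalization gap = test_error - train_error
= 6.0 - 4.2
= 1.8%
A small gap suggests good generalization.

1.8


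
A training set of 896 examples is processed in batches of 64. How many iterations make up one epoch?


Iterations per epoch = dataset_size / batch_size
= 896 / 64
= 14

14


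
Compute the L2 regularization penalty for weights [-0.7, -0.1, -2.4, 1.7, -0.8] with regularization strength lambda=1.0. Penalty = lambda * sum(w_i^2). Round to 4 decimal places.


Squaring each weight:
(-0.7)^2 = 0.49
(-0.1)^2 = 0.01
(-2.4)^2 = 5.76
1.7^2 = 2.89
(-0.8)^2 = 0.64
Sum of squares = 9.79
Penalty = 1.0 * 9.79 = 9.7900

9.7900


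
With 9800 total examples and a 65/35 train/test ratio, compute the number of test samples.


Train samples = 9800 * 65% = 6370
Test samples = 9800 - 6370
= 3430

3430


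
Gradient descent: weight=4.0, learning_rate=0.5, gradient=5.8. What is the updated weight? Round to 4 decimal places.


w_new = w_old - lr * gradient
= 4.0 - 0.5 * 5.8
= 4.0 - (2.9)
= 1.1000

1.1000


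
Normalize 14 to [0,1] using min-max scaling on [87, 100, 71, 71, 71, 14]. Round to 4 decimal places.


Min = 14, Max = 100
Range = 100 - 14 = 86
Scaled = (x - min) / (max - min)
= (14 - 14) / 86
= 0 / 86
= 0.0000

0.0000


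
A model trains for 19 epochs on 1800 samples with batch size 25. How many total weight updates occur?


Iterations per epoch = 1800 / 25 = 72
Total updates = iterations_per_epoch * epochs
= 72 * 19
= 1368

1368


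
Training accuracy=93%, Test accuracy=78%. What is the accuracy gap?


Gap = train_accuracy - test_accuracy
= 93 - 78
= 15%
This gap suggests the model is overfitting.

15


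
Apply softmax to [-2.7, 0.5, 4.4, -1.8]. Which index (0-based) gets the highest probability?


Softmax is a monotonic transformation, so it preserves the argmax.
We need to find the index of the maximum logit.
Index 0: -2.7
Index 1: 0.5
Index 2: 4.4
Index 3: -1.8
Maximum logit = 4.4 at index 2

2


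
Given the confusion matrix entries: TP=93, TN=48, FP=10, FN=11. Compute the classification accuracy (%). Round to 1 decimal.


Accuracy = (TP + TN) / (TP + TN + FP + FN) * 100
= (93 + 48) / (93 + 48 + 10 + 11)
= 141 / 162
= 0.8704
= 87.0%

87.0


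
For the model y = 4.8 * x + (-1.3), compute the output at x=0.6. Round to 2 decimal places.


y = 4.8 * 0.6 + (-1.3)
= 2.88 + (-1.3)
= 1.58

1.58


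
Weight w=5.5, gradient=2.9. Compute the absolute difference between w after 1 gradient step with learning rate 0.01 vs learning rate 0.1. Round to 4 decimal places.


With lr=0.01: w_new = 5.5 - 0.01 * 2.9 = 5.471
With lr=0.1: w_new = 5.5 - 0.1 * 2.9 = 5.21
Absolute difference = |5.471 - 5.21|
= 0.2610

0.2610


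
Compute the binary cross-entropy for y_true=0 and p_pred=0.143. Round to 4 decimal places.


For y=0: Loss = -log(1-p)
= -log(1 - 0.143)
= -log(0.857)
= -(-0.1543)
= 0.1543

0.1543


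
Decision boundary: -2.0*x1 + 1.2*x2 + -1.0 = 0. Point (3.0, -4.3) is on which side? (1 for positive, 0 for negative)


Compute -2.0 * 3.0 + 1.2 * -4.3 + -1.0
= -6.0 + -5.16 + -1.0
= -12.16
Since -12.16 < 0, the point is on the negative side.

0


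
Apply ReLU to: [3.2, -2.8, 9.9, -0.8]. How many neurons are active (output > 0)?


ReLU(x) = max(0, x) for each element:
ReLU(3.2) = 3.2
ReLU(-2.8) = 0
ReLU(9.9) = 9.9
ReLU(-0.8) = 0
Active neurons (>0): 2

2


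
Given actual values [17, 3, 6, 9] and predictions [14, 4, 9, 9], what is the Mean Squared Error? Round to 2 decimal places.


Differences: [3, -1, -3, 0]
Squared errors: [9, 1, 9, 0]
Sum of squared errors = 19
MSE = 19 / 4 = 4.75

4.75


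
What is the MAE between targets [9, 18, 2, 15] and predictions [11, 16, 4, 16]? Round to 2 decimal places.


Absolute errors: [2, 2, 2, 1]
Sum of absolute errors = 7
MAE = 7 / 4 = 1.75

1.75


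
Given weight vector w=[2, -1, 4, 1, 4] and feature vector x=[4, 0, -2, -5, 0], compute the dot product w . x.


Element-wise products:
2 * 4 = 8
-1 * 0 = 0
4 * -2 = -8
1 * -5 = -5
4 * 0 = 0
Sum = 8 + 0 + -8 + -5 + 0
= -5

-5


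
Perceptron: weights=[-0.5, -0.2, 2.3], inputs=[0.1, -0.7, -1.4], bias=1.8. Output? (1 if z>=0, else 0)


z = w . x + b
= -0.5*0.1 + -0.2*-0.7 + 2.3*-1.4 + 1.8
= -0.05 + 0.14 + -3.22 + 1.8
= -3.13 + 1.8
= -1.33
Since z = -1.33 < 0, output = 0

0


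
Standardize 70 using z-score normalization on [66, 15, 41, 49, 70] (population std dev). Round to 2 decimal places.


Mean = (66 + 15 + 41 + 49 + 70) / 5 = 48.2
Variance = sum((x_i - mean)^2) / n = 389.36
Std = sqrt(389.36) = 19.7322
Z = (x - mean) / std
= (70 - 48.2) / 19.7322
= 21.8 / 19.7322
= 1.10

1.10


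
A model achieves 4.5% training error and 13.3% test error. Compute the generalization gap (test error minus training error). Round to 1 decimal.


Generalization gap = test_error - train_error
= 13.3 - 4.5
= 8.8%
A moderate gap.

8.8


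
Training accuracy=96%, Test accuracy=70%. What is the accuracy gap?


Gap = train_accuracy - test_accuracy
= 96 - 70
= 26%
This large gap strongly indicates overfitting.

26


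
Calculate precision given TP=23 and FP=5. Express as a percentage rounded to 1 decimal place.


Precision = TP / (TP + FP) * 100
= 23 / (23 + 5)
= 23 / 28
= 0.8214
= 82.1%

82.1


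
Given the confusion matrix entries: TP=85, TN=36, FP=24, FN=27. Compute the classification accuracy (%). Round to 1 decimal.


Accuracy = (TP + TN) / (TP + TN + FP + FN) * 100
= (85 + 36) / (85 + 36 + 24 + 27)
= 121 / 172
= 0.7035
= 70.3%

70.3


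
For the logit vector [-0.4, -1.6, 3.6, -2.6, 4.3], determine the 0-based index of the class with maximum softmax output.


Softmax is a monotonic transformation, so it preserves the argmax.
We need to find the index of the maximum logit.
Index 0: -0.4
Index 1: -1.6
Index 2: 3.6
Index 3: -2.6
Index 4: 4.3
Maximum logit = 4.3 at index 4

4


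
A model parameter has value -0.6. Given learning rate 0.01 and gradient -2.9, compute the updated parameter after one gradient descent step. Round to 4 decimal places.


w_new = w_old - lr * gradient
= -0.6 - 0.01 * -2.9
= -0.6 - (-0.029)
= -0.5710

-0.5710


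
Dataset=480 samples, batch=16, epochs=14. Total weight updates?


Iterations per epoch = 480 / 16 = 30
Total updates = iterations_per_epoch * epochs
= 30 * 14
= 420

420


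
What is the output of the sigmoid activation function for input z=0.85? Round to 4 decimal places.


sigmoid(z) = 1 / (1 + exp(-z))
exp(-(0.85)) = exp(-0.85) = 0.4274
1 + 0.4274 = 1.4274
1 / 1.4274 = 0.7006

0.7006


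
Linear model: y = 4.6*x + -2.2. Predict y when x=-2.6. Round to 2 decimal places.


y = 4.6 * -2.6 + (-2.2)
= -11.96 + (-2.2)
= -14.16

-14.16


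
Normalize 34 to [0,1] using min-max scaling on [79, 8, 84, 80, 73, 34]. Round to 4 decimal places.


Min = 8, Max = 84
Range = 84 - 8 = 76
Scaled = (x - min) / (max - min)
= (34 - 8) / 76
= 26 / 76
= 0.3421

0.3421


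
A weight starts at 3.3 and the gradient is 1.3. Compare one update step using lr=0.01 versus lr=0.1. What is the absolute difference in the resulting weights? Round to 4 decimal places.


With lr=0.01: w_new = 3.3 - 0.01 * 1.3 = 3.287
With lr=0.1: w_new = 3.3 - 0.1 * 1.3 = 3.17
Absolute difference = |3.287 - 3.17|
= 0.1170

0.1170


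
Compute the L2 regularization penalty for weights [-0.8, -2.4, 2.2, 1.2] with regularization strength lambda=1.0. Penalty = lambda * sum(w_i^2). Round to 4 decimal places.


Squaring each weight:
(-0.8)^2 = 0.64
(-2.4)^2 = 5.76
2.2^2 = 4.84
1.2^2 = 1.44
Sum of squares = 12.68
Penalty = 1.0 * 12.68 = 12.6800

12.6800


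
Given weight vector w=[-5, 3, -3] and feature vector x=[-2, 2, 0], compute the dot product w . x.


Element-wise products:
-5 * -2 = 10
3 * 2 = 6
-3 * 0 = 0
Sum = 10 + 6 + 0
= 16

16


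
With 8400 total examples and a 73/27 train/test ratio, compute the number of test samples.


Train samples = 8400 * 73% = 6132
Test samples = 8400 - 6132
= 2268

2268


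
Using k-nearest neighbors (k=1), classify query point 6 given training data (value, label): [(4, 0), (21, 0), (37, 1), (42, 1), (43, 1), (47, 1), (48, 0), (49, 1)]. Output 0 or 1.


Distances from query 6:
Point 4 (class 0): distance = 2
K=1 nearest neighbors: classes = [0]
Votes for class 1: 0 / 1
Majority vote => class 0

0


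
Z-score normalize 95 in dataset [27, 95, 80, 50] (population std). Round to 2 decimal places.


Mean = (27 + 95 + 80 + 50) / 4 = 63.0
Variance = sum((x_i - mean)^2) / n = 694.5
Std = sqrt(694.5) = 26.3534
Z = (x - mean) / std
= (95 - 63.0) / 26.3534
= 32.0 / 26.3534
= 1.21

1.21


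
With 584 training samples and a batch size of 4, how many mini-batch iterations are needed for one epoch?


Iterations per epoch = dataset_size / batch_size
= 584 / 4
= 146

146


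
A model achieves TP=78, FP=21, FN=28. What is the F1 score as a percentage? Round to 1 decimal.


Precision = TP / (TP + FP) = 78 / 99 = 0.7879
Recall = TP / (TP + FN) = 78 / 106 = 0.7358
F1 = 2 * P * R / (P + R)
= 2 * 0.7879 * 0.7358 / (0.7879 + 0.7358)
= 1.1595 / 1.5237
= 0.761
As percentage: 76.1%

76.1


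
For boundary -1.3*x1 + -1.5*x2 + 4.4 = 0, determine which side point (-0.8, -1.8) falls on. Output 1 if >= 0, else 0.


Compute -1.3 * -0.8 + -1.5 * -1.8 + 4.4
= 1.04 + 2.7 + 4.4
= 8.14
Since 8.14 >= 0, the point is on the positive side.

1


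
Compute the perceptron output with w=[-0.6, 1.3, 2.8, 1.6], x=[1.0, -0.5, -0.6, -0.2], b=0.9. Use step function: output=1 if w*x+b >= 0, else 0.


z = w . x + b
= -0.6*1.0 + 1.3*-0.5 + 2.8*-0.6 + 1.6*-0.2 + 0.9
= -0.6 + -0.65 + -1.68 + -0.32 + 0.9
= -3.25 + 0.9
= -2.35
Since z = -2.35 < 0, output = 0

0


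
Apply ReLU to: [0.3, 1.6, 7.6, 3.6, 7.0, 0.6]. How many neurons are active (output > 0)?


ReLU(x) = max(0, x) for each element:
ReLU(0.3) = 0.3
ReLU(1.6) = 1.6
ReLU(7.6) = 7.6
ReLU(3.6) = 3.6
ReLU(7.0) = 7.0
ReLU(0.6) = 0.6
Active neurons (>0): 6

6


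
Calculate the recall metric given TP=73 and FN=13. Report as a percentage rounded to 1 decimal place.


Recall = TP / (TP + FN) * 100
= 73 / (73 + 13)
= 73 / 86
= 0.8488
= 84.9%

84.9


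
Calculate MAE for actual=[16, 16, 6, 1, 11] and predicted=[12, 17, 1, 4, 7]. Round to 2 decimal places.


Absolute errors: [4, 1, 5, 3, 4]
Sum of absolute errors = 17
MAE = 17 / 5 = 3.40

3.40


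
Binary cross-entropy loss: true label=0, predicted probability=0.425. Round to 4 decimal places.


For y=0: Loss = -log(1-p)
= -log(1 - 0.425)
= -log(0.575)
= -(-0.5534)
= 0.5534

0.5534


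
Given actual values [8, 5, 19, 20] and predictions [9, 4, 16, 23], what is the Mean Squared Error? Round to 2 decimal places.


Differences: [-1, 1, 3, -3]
Squared errors: [1, 1, 9, 9]
Sum of squared errors = 20
MSE = 20 / 4 = 5.00

5.00


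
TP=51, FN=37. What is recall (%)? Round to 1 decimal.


Recall = TP / (TP + FN) * 100
= 51 / (51 + 37)
= 51 / 88
= 0.5795
= 58.0%

58.0


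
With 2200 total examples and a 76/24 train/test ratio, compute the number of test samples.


Train samples = 2200 * 76% = 1672
Test samples = 2200 - 1672
= 528

528


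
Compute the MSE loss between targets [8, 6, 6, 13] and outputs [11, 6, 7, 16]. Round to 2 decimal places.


Differences: [-3, 0, -1, -3]
Squared errors: [9, 0, 1, 9]
Sum of squared errors = 19
MSE = 19 / 4 = 4.75

4.75


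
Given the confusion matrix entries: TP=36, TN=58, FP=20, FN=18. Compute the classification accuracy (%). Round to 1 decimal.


Accuracy = (TP + TN) / (TP + TN + FP + FN) * 100
= (36 + 58) / (36 + 58 + 20 + 18)
= 94 / 132
= 0.7121
= 71.2%

71.2


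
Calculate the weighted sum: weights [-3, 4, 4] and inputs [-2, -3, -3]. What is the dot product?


Element-wise products:
-3 * -2 = 6
4 * -3 = -12
4 * -3 = -12
Sum = 6 + -12 + -12
= -18

-18


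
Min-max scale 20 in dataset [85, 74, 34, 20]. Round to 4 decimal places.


Min = 20, Max = 85
Range = 85 - 20 = 65
Scaled = (x - min) / (max - min)
= (20 - 20) / 65
= 0 / 65
= 0.0000

0.0000


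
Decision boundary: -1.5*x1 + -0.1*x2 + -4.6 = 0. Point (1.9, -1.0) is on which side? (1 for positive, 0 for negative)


Compute -1.5 * 1.9 + -0.1 * -1.0 + -4.6
= -2.85 + 0.1 + -4.6
= -7.35
Since -7.35 < 0, the point is on the negative side.

0


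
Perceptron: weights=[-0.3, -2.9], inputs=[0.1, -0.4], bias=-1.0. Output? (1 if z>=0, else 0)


z = w . x + b
= -0.3*0.1 + -2.9*-0.4 + -1.0
= -0.03 + 1.16 + -1.0
= 1.13 + -1.0
= 0.13
Since z = 0.13 >= 0, output = 1

1


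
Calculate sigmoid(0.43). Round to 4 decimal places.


sigmoid(z) = 1 / (1 + exp(-z))
exp(-(0.43)) = exp(-0.43) = 0.6505
1 + 0.6505 = 1.6505
1 / 1.6505 = 0.6059

0.6059


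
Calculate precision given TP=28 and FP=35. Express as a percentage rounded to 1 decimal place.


Precision = TP / (TP + FP) * 100
= 28 / (28 + 35)
= 28 / 63
= 0.4444
= 44.4%

44.4


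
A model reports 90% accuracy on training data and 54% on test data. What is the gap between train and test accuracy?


Gap = train_accuracy - test_accuracy
= 90 - 54
= 36%
This large gap strongly indicates overfitting.

36


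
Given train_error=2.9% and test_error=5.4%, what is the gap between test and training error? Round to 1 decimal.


Generalization gap = test_error - train_error
= 5.4 - 2.9
= 2.5%
A moderate gap.

2.5


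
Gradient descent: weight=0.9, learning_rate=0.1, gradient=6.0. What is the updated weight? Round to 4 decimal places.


w_new = w_old - lr * gradient
= 0.9 - 0.1 * 6.0
= 0.9 - (0.6)
= 0.3000

0.3000


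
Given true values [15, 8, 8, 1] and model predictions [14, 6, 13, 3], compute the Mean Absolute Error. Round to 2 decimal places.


Absolute errors: [1, 2, 5, 2]
Sum of absolute errors = 10
MAE = 10 / 4 = 2.50

2.50


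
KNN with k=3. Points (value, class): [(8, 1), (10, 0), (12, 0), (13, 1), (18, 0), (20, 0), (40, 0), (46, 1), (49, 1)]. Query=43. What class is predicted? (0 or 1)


Distances from query 43:
Point 40 (class 0): distance = 3
Point 46 (class 1): distance = 3
Point 49 (class 1): distance = 6
K=3 nearest neighbors: classes = [0, 1, 1]
Votes for class 1: 2 / 3
Majority vote => class 1

1


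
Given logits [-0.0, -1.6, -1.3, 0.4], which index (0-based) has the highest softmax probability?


Softmax is a monotonic transformation, so it preserves the argmax.
We need to find the index of the maximum logit.
Index 0: -0.0
Index 1: -1.6
Index 2: -1.3
Index 3: 0.4
Maximum logit = 0.4 at index 3

3


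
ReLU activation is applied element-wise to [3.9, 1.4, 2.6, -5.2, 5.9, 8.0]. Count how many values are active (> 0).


ReLU(x) = max(0, x) for each element:
ReLU(3.9) = 3.9
ReLU(1.4) = 1.4
ReLU(2.6) = 2.6
ReLU(-5.2) = 0
ReLU(5.9) = 5.9
ReLU(8.0) = 8.0
Active neurons (>0): 5

5


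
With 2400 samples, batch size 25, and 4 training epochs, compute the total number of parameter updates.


Iterations per epoch = 2400 / 25 = 96
Total updates = iterations_per_epoch * epochs
= 96 * 4
= 384

384


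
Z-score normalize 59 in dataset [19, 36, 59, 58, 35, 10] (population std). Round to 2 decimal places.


Mean = (19 + 36 + 59 + 58 + 35 + 10) / 6 = 36.1667
Variance = sum((x_i - mean)^2) / n = 329.8056
Std = sqrt(329.8056) = 18.1605
Z = (x - mean) / std
= (59 - 36.1667) / 18.1605
= 22.8333 / 18.1605
= 1.26

1.26


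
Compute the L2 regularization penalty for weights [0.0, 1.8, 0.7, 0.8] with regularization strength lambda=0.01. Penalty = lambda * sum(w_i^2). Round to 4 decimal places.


Squaring each weight:
0.0^2 = 0.0
1.8^2 = 3.24
0.7^2 = 0.49
0.8^2 = 0.64
Sum of squares = 4.37
Penalty = 0.01 * 4.37 = 0.0437

0.0437


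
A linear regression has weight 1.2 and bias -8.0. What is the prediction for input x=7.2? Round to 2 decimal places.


y = 1.2 * 7.2 + (-8.0)
= 8.64 + (-8.0)
= 0.64

0.64


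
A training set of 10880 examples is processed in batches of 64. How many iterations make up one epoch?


Iterations per epoch = dataset_size / batch_size
= 10880 / 64
= 170

170


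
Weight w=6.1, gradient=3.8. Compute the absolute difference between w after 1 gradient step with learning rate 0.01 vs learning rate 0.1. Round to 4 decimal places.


With lr=0.01: w_new = 6.1 - 0.01 * 3.8 = 6.062
With lr=0.1: w_new = 6.1 - 0.1 * 3.8 = 5.72
Absolute difference = |6.062 - 5.72|
= 0.3420

0.3420


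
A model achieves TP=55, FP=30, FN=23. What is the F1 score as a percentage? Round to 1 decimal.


Precision = TP / (TP + FP) = 55 / 85 = 0.6471
Recall = TP / (TP + FN) = 55 / 78 = 0.7051
F1 = 2 * P * R / (P + R)
= 2 * 0.6471 * 0.7051 / (0.6471 + 0.7051)
= 0.9125 / 1.3522
= 0.6748
As percentage: 67.5%

67.5


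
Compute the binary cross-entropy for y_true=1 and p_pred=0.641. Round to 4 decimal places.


For y=1: Loss = -log(p)
= -log(0.641)
= -(-0.4447)
= 0.4447

0.4447


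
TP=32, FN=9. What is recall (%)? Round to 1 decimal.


Recall = TP / (TP + FN) * 100
= 32 / (32 + 9)
= 32 / 41
= 0.7805
= 78.0%

78.0


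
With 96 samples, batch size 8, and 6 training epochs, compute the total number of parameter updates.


Iterations per epoch = 96 / 8 = 12
Total updates = iterations_per_epoch * epochs
= 12 * 6
= 72

72


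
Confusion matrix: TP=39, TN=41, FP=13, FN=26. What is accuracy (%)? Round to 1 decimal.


Accuracy = (TP + TN) / (TP + TN + FP + FN) * 100
= (39 + 41) / (39 + 41 + 13 + 26)
= 80 / 119
= 0.6723
= 67.2%

67.2


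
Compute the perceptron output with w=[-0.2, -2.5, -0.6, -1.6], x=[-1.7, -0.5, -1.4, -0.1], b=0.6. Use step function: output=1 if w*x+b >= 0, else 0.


z = w . x + b
= -0.2*-1.7 + -2.5*-0.5 + -0.6*-1.4 + -1.6*-0.1 + 0.6
= 0.34 + 1.25 + 0.84 + 0.16 + 0.6
= 2.59 + 0.6
= 3.19
Since z = 3.19 >= 0, output = 1

1


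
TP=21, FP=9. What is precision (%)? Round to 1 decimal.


Precision = TP / (TP + FP) * 100
= 21 / (21 + 9)
= 21 / 30
= 0.7
= 70.0%

70.0


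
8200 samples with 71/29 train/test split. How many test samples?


Train samples = 8200 * 71% = 5822
Test samples = 8200 - 5822
= 2378

2378


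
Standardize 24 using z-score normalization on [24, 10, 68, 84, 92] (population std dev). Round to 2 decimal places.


Mean = (24 + 10 + 68 + 84 + 92) / 5 = 55.6
Variance = sum((x_i - mean)^2) / n = 1072.64
Std = sqrt(1072.64) = 32.7512
Z = (x - mean) / std
= (24 - 55.6) / 32.7512
= -31.6 / 32.7512
= -0.96

-0.96


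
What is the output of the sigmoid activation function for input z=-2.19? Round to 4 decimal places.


sigmoid(z) = 1 / (1 + exp(-z))
exp(-(-2.19)) = exp(2.19) = 8.9352
1 + 8.9352 = 9.9352
1 / 9.9352 = 0.1007

0.1007


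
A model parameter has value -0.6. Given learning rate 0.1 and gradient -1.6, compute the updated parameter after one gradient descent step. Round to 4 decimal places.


w_new = w_old - lr * gradient
= -0.6 - 0.1 * -1.6
= -0.6 - (-0.16)
= -0.4400

-0.4400


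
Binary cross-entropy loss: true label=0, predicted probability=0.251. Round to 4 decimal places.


For y=0: Loss = -log(1-p)
= -log(1 - 0.251)
= -log(0.749)
= -(-0.289)
= 0.2890

0.2890


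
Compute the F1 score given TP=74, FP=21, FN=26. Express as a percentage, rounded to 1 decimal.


Precision = TP / (TP + FP) = 74 / 95 = 0.7789
Recall = TP / (TP + FN) = 74 / 100 = 0.74
F1 = 2 * P * R / (P + R)
= 2 * 0.7789 * 0.74 / (0.7789 + 0.74)
= 1.1528 / 1.5189
= 0.759
As percentage: 75.9%

75.9


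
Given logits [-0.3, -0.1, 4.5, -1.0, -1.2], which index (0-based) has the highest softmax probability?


Softmax is a monotonic transformation, so it preserves the argmax.
We need to find the index of the maximum logit.
Index 0: -0.3
Index 1: -0.1
Index 2: 4.5
Index 3: -1.0
Index 4: -1.2
Maximum logit = 4.5 at index 2

2


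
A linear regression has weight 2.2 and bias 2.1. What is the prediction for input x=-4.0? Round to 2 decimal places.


y = 2.2 * -4.0 + (2.1)
= -8.8 + (2.1)
= -6.70

-6.70


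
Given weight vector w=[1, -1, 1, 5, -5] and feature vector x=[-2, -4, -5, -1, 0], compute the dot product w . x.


Element-wise products:
1 * -2 = -2
-1 * -4 = 4
1 * -5 = -5
5 * -1 = -5
-5 * 0 = 0
Sum = -2 + 4 + -5 + -5 + 0
= -8

-8


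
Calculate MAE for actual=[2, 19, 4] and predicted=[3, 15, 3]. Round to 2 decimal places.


Absolute errors: [1, 4, 1]
Sum of absolute errors = 6
MAE = 6 / 3 = 2.00

2.00


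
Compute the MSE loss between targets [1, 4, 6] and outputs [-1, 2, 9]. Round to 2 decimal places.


Differences: [2, 2, -3]
Squared errors: [4, 4, 9]
Sum of squared errors = 17
MSE = 17 / 3 = 5.67

5.67


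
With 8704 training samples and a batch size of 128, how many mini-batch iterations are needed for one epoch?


Iterations per epoch = dataset_size / batch_size
= 8704 / 128
= 68

68


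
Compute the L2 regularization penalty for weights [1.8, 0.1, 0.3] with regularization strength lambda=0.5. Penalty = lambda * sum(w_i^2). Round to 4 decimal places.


Squaring each weight:
1.8^2 = 3.24
0.1^2 = 0.01
0.3^2 = 0.09
Sum of squares = 3.34
Penalty = 0.5 * 3.34 = 1.6700

1.6700


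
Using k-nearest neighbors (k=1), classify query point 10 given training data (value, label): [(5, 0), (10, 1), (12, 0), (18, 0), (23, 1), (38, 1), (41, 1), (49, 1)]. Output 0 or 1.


Distances from query 10:
Point 10 (class 1): distance = 0
K=1 nearest neighbors: classes = [1]
Votes for class 1: 1 / 1
Majority vote => class 1

1


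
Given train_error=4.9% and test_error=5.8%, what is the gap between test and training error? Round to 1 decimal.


Generalization gap = test_error - train_error
= 5.8 - 4.9
= 0.9%
A small gap suggests good generalization.

0.9


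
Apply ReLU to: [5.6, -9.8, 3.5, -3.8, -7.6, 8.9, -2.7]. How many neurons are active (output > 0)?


ReLU(x) = max(0, x) for each element:
ReLU(5.6) = 5.6
ReLU(-9.8) = 0
ReLU(3.5) = 3.5
ReLU(-3.8) = 0
ReLU(-7.6) = 0
ReLU(8.9) = 8.9
ReLU(-2.7) = 0
Active neurons (>0): 3

3


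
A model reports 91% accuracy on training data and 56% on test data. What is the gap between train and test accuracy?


Gap = train_accuracy - test_accuracy
= 91 - 56
= 35%
This large gap strongly indicates overfitting.

35


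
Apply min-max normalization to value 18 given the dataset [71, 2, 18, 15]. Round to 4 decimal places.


Min = 2, Max = 71
Range = 71 - 2 = 69
Scaled = (x - min) / (max - min)
= (18 - 2) / 69
= 16 / 69
= 0.2319

0.2319


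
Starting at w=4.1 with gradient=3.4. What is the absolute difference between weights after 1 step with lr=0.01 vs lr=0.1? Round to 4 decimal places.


With lr=0.01: w_new = 4.1 - 0.01 * 3.4 = 4.066
With lr=0.1: w_new = 4.1 - 0.1 * 3.4 = 3.76
Absolute difference = |4.066 - 3.76|
= 0.3060

0.3060


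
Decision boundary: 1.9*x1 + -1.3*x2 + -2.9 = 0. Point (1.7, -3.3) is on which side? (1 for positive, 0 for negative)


Compute 1.9 * 1.7 + -1.3 * -3.3 + -2.9
= 3.23 + 4.29 + -2.9
= 4.62
Since 4.62 >= 0, the point is on the positive side.

1


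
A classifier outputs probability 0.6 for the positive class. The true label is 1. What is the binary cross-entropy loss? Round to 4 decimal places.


For y=1: Loss = -log(p)
= -log(0.6)
= -(-0.5108)
= 0.5108

0.5108


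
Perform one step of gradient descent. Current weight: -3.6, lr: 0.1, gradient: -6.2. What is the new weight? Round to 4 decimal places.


w_new = w_old - lr * gradient
= -3.6 - 0.1 * -6.2
= -3.6 - (-0.62)
= -2.9800

-2.9800


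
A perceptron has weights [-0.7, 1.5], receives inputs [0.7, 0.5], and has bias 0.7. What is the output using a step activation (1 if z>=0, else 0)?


z = w . x + b
= -0.7*0.7 + 1.5*0.5 + 0.7
= -0.49 + 0.75 + 0.7
= 0.26 + 0.7
= 0.96
Since z = 0.96 >= 0, output = 1

1


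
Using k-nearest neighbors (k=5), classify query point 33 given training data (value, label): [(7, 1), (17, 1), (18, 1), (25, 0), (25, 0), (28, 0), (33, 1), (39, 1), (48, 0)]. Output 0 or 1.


Distances from query 33:
Point 33 (class 1): distance = 0
Point 28 (class 0): distance = 5
Point 39 (class 1): distance = 6
Point 25 (class 0): distance = 8
Point 25 (class 0): distance = 8
K=5 nearest neighbors: classes = [1, 0, 1, 0, 0]
Votes for class 1: 2 / 5
Majority vote => class 0

0


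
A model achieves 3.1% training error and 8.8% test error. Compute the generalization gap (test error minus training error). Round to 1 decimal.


Generalization gap = test_error - train_error
= 8.8 - 3.1
= 5.7%
A moderate gap.

5.7


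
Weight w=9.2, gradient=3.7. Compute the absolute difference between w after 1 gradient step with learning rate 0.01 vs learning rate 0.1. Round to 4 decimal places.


With lr=0.01: w_new = 9.2 - 0.01 * 3.7 = 9.163
With lr=0.1: w_new = 9.2 - 0.1 * 3.7 = 8.83
Absolute difference = |9.163 - 8.83|
= 0.3330

0.3330


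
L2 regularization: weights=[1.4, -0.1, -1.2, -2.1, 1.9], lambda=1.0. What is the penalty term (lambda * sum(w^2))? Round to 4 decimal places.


Squaring each weight:
1.4^2 = 1.96
(-0.1)^2 = 0.01
(-1.2)^2 = 1.44
(-2.1)^2 = 4.41
1.9^2 = 3.61
Sum of squares = 11.43
Penalty = 1.0 * 11.43 = 11.4300

11.4300


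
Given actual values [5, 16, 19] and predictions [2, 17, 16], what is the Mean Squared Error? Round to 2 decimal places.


Differences: [3, -1, 3]
Squared errors: [9, 1, 9]
Sum of squared errors = 19
MSE = 19 / 3 = 6.33

6.33


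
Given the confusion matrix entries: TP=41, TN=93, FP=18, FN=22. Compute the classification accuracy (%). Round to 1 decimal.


Accuracy = (TP + TN) / (TP + TN + FP + FN) * 100
= (41 + 93) / (41 + 93 + 18 + 22)
= 134 / 174
= 0.7701
= 77.0%

77.0


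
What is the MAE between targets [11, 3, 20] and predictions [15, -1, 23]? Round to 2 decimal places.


Absolute errors: [4, 4, 3]
Sum of absolute errors = 11
MAE = 11 / 3 = 3.67

3.67


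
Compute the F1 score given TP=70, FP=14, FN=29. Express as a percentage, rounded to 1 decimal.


Precision = TP / (TP + FP) = 70 / 84 = 0.8333
Recall = TP / (TP + FN) = 70 / 99 = 0.7071
F1 = 2 * P * R / (P + R)
= 2 * 0.8333 * 0.7071 / (0.8333 + 0.7071)
= 1.1785 / 1.5404
= 0.765
As percentage: 76.5%

76.5


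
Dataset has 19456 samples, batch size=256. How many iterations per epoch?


Iterations per epoch = dataset_size / batch_size
= 19456 / 256
= 76

76


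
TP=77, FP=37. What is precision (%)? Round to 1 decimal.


Precision = TP / (TP + FP) * 100
= 77 / (77 + 37)
= 77 / 114
= 0.6754
= 67.5%

67.5


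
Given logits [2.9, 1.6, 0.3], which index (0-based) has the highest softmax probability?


Softmax is a monotonic transformation, so it preserves the argmax.
We need to find the index of the maximum logit.
Index 0: 2.9
Index 1: 1.6
Index 2: 0.3
Maximum logit = 2.9 at index 0

0


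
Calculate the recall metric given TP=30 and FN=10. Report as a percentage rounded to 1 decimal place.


Recall = TP / (TP + FN) * 100
= 30 / (30 + 10)
= 30 / 40
= 0.75
= 75.0%

75.0


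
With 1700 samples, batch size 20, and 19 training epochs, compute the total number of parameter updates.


Iterations per epoch = 1700 / 20 = 85
Total updates = iterations_per_epoch * epochs
= 85 * 19
= 1615

1615


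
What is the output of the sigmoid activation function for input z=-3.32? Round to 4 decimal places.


sigmoid(z) = 1 / (1 + exp(-z))
exp(-(-3.32)) = exp(3.32) = 27.6604
1 + 27.6604 = 28.6604
1 / 28.6604 = 0.0349

0.0349


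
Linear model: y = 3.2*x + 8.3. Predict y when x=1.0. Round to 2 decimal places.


y = 3.2 * 1.0 + (8.3)
= 3.2 + (8.3)
= 11.50

11.50


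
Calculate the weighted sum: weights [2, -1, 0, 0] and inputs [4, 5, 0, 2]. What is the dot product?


Element-wise products:
2 * 4 = 8
-1 * 5 = -5
0 * 0 = 0
0 * 2 = 0
Sum = 8 + -5 + 0 + 0
= 3

3


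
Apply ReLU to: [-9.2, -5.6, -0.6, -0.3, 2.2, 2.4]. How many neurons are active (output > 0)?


ReLU(x) = max(0, x) for each element:
ReLU(-9.2) = 0
ReLU(-5.6) = 0
ReLU(-0.6) = 0
ReLU(-0.3) = 0
ReLU(2.2) = 2.2
ReLU(2.4) = 2.4
Active neurons (>0): 2

2


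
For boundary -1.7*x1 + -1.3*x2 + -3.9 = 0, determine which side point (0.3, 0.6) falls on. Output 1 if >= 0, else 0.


Compute -1.7 * 0.3 + -1.3 * 0.6 + -3.9
= -0.51 + -0.78 + -3.9
= -5.19
Since -5.19 < 0, the point is on the negative side.

0


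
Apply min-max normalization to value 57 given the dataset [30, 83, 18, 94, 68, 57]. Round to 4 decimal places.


Min = 18, Max = 94
Range = 94 - 18 = 76
Scaled = (x - min) / (max - min)
= (57 - 18) / 76
= 39 / 76
= 0.5132

0.5132


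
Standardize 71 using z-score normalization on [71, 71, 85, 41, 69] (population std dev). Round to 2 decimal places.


Mean = (71 + 71 + 85 + 41 + 69) / 5 = 67.4
Variance = sum((x_i - mean)^2) / n = 207.04
Std = sqrt(207.04) = 14.3889
Z = (x - mean) / std
= (71 - 67.4) / 14.3889
= 3.6 / 14.3889
= 0.25

0.25


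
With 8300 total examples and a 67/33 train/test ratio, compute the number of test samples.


Train samples = 8300 * 67% = 5561
Test samples = 8300 - 5561
= 2739

2739


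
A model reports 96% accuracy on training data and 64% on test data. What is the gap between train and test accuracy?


Gap = train_accuracy - test_accuracy
= 96 - 64
= 32%
This large gap strongly indicates overfitting.

32


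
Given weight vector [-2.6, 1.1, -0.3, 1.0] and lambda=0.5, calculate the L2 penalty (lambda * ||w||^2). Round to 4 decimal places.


Squaring each weight:
(-2.6)^2 = 6.76
1.1^2 = 1.21
(-0.3)^2 = 0.09
1.0^2 = 1.0
Sum of squares = 9.06
Penalty = 0.5 * 9.06 = 4.5300

4.5300


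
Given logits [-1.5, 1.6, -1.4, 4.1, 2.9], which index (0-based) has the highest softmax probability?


Softmax is a monotonic transformation, so it preserves the argmax.
We need to find the index of the maximum logit.
Index 0: -1.5
Index 1: 1.6
Index 2: -1.4
Index 3: 4.1
Index 4: 2.9
Maximum logit = 4.1 at index 3

3


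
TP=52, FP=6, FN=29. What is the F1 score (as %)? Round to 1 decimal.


Precision = TP / (TP + FP) = 52 / 58 = 0.8966
Recall = TP / (TP + FN) = 52 / 81 = 0.642
F1 = 2 * P * R / (P + R)
= 2 * 0.8966 * 0.642 / (0.8966 + 0.642)
= 1.1511 / 1.5385
= 0.7482
As percentage: 74.8%

74.8


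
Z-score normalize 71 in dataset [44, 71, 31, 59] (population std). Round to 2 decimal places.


Mean = (44 + 71 + 31 + 59) / 4 = 51.25
Variance = sum((x_i - mean)^2) / n = 228.1875
Std = sqrt(228.1875) = 15.1059
Z = (x - mean) / std
= (71 - 51.25) / 15.1059
= 19.75 / 15.1059
= 1.31

1.31


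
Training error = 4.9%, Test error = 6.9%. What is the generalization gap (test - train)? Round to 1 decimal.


Generalization gap = test_error - train_error
= 6.9 - 4.9
= 2.0%
A moderate gap.

2.0


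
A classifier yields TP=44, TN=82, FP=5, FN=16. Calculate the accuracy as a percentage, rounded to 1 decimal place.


Accuracy = (TP + TN) / (TP + TN + FP + FN) * 100
= (44 + 82) / (44 + 82 + 5 + 16)
= 126 / 147
= 0.8571
= 85.7%

85.7


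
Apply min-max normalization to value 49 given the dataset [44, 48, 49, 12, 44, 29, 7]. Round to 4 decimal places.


Min = 7, Max = 49
Range = 49 - 7 = 42
Scaled = (x - min) / (max - min)
= (49 - 7) / 42
= 42 / 42
= 1.0000

1.0000


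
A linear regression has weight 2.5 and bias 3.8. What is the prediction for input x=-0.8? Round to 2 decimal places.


y = 2.5 * -0.8 + (3.8)
= -2.0 + (3.8)
= 1.80

1.80


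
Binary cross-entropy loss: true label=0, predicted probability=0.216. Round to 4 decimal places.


For y=0: Loss = -log(1-p)
= -log(1 - 0.216)
= -log(0.784)
= -(-0.2433)
= 0.2433

0.2433


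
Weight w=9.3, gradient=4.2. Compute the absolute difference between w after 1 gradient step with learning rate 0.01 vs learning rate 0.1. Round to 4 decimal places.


With lr=0.01: w_new = 9.3 - 0.01 * 4.2 = 9.258
With lr=0.1: w_new = 9.3 - 0.1 * 4.2 = 8.88
Absolute difference = |9.258 - 8.88|
= 0.3780

0.3780


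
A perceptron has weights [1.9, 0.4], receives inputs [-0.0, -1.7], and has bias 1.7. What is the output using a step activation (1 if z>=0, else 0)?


z = w . x + b
= 1.9*-0.0 + 0.4*-1.7 + 1.7
= -0.0 + -0.68 + 1.7
= -0.68 + 1.7
= 1.02
Since z = 1.02 >= 0, output = 1

1


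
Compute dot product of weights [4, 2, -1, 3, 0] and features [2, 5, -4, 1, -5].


Element-wise products:
4 * 2 = 8
2 * 5 = 10
-1 * -4 = 4
3 * 1 = 3
0 * -5 = 0
Sum = 8 + 10 + 4 + 3 + 0
= 25

25


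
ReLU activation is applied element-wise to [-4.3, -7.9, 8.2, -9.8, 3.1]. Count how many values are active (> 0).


ReLU(x) = max(0, x) for each element:
ReLU(-4.3) = 0
ReLU(-7.9) = 0
ReLU(8.2) = 8.2
ReLU(-9.8) = 0
ReLU(3.1) = 3.1
Active neurons (>0): 2

2


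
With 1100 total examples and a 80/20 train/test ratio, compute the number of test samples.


Train samples = 1100 * 80% = 880
Test samples = 1100 - 880
= 220

220


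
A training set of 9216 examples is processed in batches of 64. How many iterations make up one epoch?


Iterations per epoch = dataset_size / batch_size
= 9216 / 64
= 144

144


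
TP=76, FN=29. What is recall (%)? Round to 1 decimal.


Recall = TP / (TP + FN) * 100
= 76 / (76 + 29)
= 76 / 105
= 0.7238
= 72.4%

72.4


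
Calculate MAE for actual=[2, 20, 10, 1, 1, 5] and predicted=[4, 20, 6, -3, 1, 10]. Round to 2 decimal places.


Absolute errors: [2, 0, 4, 4, 0, 5]
Sum of absolute errors = 15
MAE = 15 / 6 = 2.50

2.50


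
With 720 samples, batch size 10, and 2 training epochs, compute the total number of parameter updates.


Iterations per epoch = 720 / 10 = 72
Total updates = iterations_per_epoch * epochs
= 72 * 2
= 144

144


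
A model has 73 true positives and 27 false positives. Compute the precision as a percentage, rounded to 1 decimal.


Precision = TP / (TP + FP) * 100
= 73 / (73 + 27)
= 73 / 100
= 0.73
= 73.0%

73.0


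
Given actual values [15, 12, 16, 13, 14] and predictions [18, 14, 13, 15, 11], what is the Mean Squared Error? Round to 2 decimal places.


Differences: [-3, -2, 3, -2, 3]
Squared errors: [9, 4, 9, 4, 9]
Sum of squared errors = 35
MSE = 35 / 5 = 7.00

7.00


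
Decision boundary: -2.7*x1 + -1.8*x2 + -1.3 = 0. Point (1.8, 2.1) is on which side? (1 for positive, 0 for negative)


Compute -2.7 * 1.8 + -1.8 * 2.1 + -1.3
= -4.86 + -3.78 + -1.3
= -9.94
Since -9.94 < 0, the point is on the negative side.

0


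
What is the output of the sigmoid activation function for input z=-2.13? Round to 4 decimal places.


sigmoid(z) = 1 / (1 + exp(-z))
exp(-(-2.13)) = exp(2.13) = 8.4149
1 + 8.4149 = 9.4149
1 / 9.4149 = 0.1062

0.1062


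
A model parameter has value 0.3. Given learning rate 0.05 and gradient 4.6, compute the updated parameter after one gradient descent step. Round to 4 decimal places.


w_new = w_old - lr * gradient
= 0.3 - 0.05 * 4.6
= 0.3 - (0.23)
= 0.0700

0.0700


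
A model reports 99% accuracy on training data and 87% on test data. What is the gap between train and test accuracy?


Gap = train_accuracy - test_accuracy
= 99 - 87
= 12%
This gap suggests the model is overfitting.

12


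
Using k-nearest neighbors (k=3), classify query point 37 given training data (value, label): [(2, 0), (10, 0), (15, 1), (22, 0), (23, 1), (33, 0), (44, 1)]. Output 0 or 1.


Distances from query 37:
Point 33 (class 0): distance = 4
Point 44 (class 1): distance = 7
Point 23 (class 1): distance = 14
K=3 nearest neighbors: classes = [0, 1, 1]
Votes for class 1: 2 / 3
Majority vote => class 1

1


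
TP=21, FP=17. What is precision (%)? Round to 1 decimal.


Precision = TP / (TP + FP) * 100
= 21 / (21 + 17)
= 21 / 38
= 0.5526
= 55.3%

55.3


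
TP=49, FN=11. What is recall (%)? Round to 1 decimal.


Recall = TP / (TP + FN) * 100
= 49 / (49 + 11)
= 49 / 60
= 0.8167
= 81.7%

81.7


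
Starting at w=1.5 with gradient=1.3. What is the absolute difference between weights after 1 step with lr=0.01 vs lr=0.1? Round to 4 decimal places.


With lr=0.01: w_new = 1.5 - 0.01 * 1.3 = 1.487
With lr=0.1: w_new = 1.5 - 0.1 * 1.3 = 1.37
Absolute difference = |1.487 - 1.37|
= 0.1170

0.1170


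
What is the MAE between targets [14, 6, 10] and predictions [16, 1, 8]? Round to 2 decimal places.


Absolute errors: [2, 5, 2]
Sum of absolute errors = 9
MAE = 9 / 3 = 3.00

3.00


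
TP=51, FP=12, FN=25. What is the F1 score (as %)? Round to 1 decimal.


Precision = TP / (TP + FP) = 51 / 63 = 0.8095
Recall = TP / (TP + FN) = 51 / 76 = 0.6711
F1 = 2 * P * R / (P + R)
= 2 * 0.8095 * 0.6711 / (0.8095 + 0.6711)
= 1.0865 / 1.4806
= 0.7338
As percentage: 73.4%

73.4


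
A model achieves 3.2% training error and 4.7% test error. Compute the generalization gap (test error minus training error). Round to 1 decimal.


Generalization gap = test_error - train_error
= 4.7 - 3.2
= 1.5%
A small gap suggests good generalization.

1.5


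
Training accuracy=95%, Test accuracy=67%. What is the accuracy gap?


Gap = train_accuracy - test_accuracy
= 95 - 67
= 28%
This large gap strongly indicates overfitting.

28


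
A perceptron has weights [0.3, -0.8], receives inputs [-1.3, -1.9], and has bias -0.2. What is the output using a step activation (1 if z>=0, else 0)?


z = w . x + b
= 0.3*-1.3 + -0.8*-1.9 + -0.2
= -0.39 + 1.52 + -0.2
= 1.13 + -0.2
= 0.93
Since z = 0.93 >= 0, output = 1

1


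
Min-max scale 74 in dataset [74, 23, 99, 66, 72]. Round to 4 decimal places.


Min = 23, Max = 99
Range = 99 - 23 = 76
Scaled = (x - min) / (max - min)
= (74 - 23) / 76
= 51 / 76
= 0.6711

0.6711


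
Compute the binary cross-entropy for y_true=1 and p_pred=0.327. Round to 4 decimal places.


For y=1: Loss = -log(p)
= -log(0.327)
= -(-1.1178)
= 1.1178

1.1178


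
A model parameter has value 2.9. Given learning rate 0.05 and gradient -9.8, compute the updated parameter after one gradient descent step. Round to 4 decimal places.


w_new = w_old - lr * gradient
= 2.9 - 0.05 * -9.8
= 2.9 - (-0.49)
= 3.3900

3.3900


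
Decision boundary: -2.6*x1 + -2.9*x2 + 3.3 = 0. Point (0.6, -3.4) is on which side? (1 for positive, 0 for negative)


Compute -2.6 * 0.6 + -2.9 * -3.4 + 3.3
= -1.56 + 9.86 + 3.3
= 11.6
Since 11.6 >= 0, the point is on the positive side.

1


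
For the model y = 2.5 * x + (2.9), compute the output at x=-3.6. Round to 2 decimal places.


y = 2.5 * -3.6 + (2.9)
= -9.0 + (2.9)
= -6.10

-6.10


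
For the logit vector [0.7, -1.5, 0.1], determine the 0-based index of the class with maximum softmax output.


Softmax is a monotonic transformation, so it preserves the argmax.
We need to find the index of the maximum logit.
Index 0: 0.7
Index 1: -1.5
Index 2: 0.1
Maximum logit = 0.7 at index 0

0
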